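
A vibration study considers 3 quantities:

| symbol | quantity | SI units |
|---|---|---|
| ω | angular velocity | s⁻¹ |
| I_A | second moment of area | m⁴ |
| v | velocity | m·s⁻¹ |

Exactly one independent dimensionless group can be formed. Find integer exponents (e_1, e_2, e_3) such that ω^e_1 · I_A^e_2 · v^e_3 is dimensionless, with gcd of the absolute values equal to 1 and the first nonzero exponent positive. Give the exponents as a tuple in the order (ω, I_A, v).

(4, 1, -4)

L: e_1·(0) + e_2·(4) + e_3·(1) = 0
T: e_1·(-1) + e_2·(0) + e_3·(-1) = 0
Solving this homogeneous linear system for the smallest-integer solution (first nonzero entry positive) gives (4, 1, -4).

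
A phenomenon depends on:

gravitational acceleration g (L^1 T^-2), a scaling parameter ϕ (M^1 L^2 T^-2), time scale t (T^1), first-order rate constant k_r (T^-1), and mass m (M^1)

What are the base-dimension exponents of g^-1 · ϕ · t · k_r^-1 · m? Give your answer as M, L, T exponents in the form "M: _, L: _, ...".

M: 2, L: 1, T: 2

Collect each base-dimension exponent across the product:
  M: −(0) + (1) + (0) − (0) + (1) = 2
  L: −(1) + (2) + (0) − (0) + (0) = 1
  T: −(-2) + (-2) + (1) − (-1) + (0) = 2
So the dimensions are [M² L T²].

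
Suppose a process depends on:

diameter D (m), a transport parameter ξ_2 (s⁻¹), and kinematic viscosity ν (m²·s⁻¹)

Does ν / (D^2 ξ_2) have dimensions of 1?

Sum the exponent of each base dimension across the product:
  M: −2·[D]_M − [ξ_2]_M + [ν]_M = −2·(0) − (0) + (0) = 0
  L: −2·[D]_L − [ξ_2]_L + [ν]_L = −2·(1) − (0) + (2) = 0
  T: −2·[D]_T − [ξ_2]_T + [ν]_T = −2·(0) − (-1) + (-1) = 0
All base exponents vanish — dimensionless.

yes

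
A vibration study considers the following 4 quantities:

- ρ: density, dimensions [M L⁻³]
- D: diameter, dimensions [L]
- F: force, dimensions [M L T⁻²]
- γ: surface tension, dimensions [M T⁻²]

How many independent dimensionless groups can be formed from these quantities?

There are 4 variables and 3 base dimensions (M, L, T).
The dimension matrix has rank 3.
Independent dimensionless groups: 4 − 3 = 1.

1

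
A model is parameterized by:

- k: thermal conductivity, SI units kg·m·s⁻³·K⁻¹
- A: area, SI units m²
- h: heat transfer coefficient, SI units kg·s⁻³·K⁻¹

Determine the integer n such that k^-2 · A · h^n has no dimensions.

2

Balance the M exponent: (1)·n from h, plus −2·(1) + (0) = -2 from the rest, must sum to zero.
n − 2 = 0, so n = 2.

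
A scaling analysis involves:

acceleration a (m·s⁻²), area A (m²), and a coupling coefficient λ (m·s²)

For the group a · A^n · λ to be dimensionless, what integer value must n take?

Balance the L exponent: (2)·n from A, plus (1) + (1) = 2 from the rest, must sum to zero.
2n + 2 = 0, so n = -1.

-1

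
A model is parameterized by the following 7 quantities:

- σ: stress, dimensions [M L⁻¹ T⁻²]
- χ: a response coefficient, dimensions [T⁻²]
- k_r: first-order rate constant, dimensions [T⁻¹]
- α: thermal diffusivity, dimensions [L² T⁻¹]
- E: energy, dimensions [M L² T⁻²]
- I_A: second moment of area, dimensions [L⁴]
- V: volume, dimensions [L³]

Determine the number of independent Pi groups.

4

There are 7 variables and 3 base dimensions (M, L, T).
The dimension matrix has rank 3.
Independent dimensionless groups: 7 − 3 = 4.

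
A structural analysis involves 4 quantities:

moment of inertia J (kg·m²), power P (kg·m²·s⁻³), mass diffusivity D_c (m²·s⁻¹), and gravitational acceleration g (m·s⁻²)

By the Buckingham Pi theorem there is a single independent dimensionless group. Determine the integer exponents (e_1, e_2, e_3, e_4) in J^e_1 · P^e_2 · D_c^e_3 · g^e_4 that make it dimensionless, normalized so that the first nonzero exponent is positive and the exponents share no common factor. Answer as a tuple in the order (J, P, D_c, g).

M: e_1·(1) + e_2·(1) + e_3·(0) + e_4·(0) = 0
L: e_1·(2) + e_2·(2) + e_3·(2) + e_4·(1) = 0
T: e_1·(0) + e_2·(-3) + e_3·(-1) + e_4·(-2) = 0
Solving this homogeneous linear system for the smallest-integer solution (first nonzero entry positive) gives (1, -1, -1, 2).

(1, -1, -1, 2)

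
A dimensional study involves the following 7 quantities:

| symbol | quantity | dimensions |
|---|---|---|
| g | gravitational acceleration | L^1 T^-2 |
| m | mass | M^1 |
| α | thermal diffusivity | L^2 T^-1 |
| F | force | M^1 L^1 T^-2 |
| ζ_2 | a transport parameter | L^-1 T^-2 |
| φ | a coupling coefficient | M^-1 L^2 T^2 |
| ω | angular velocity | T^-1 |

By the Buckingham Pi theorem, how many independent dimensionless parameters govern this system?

There are 7 variables and 3 base dimensions (M, L, T).
The dimension matrix has rank 3.
Independent dimensionless groups: 7 − 3 = 4.

4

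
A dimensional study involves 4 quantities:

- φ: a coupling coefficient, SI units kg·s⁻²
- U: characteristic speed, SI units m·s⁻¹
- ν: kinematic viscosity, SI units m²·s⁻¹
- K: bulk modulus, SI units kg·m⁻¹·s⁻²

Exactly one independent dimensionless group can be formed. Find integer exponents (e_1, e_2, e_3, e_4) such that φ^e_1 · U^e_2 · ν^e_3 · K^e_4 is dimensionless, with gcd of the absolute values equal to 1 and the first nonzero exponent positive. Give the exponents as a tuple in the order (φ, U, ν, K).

(1, 1, -1, -1)

M: e_1·(1) + e_2·(0) + e_3·(0) + e_4·(1) = 0
L: e_1·(0) + e_2·(1) + e_3·(2) + e_4·(-1) = 0
T: e_1·(-2) + e_2·(-1) + e_3·(-1) + e_4·(-2) = 0
Solving this homogeneous linear system for the smallest-integer solution (first nonzero entry positive) gives (1, 1, -1, -1).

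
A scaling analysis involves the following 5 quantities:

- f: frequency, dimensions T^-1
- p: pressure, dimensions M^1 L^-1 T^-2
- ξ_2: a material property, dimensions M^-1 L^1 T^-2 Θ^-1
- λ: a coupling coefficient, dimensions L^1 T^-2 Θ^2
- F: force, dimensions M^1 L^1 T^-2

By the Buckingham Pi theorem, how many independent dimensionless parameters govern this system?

There are 5 variables and 4 base dimensions (M, L, T, Θ).
The dimension matrix has rank 4.
Independent dimensionless groups: 5 − 4 = 1.

1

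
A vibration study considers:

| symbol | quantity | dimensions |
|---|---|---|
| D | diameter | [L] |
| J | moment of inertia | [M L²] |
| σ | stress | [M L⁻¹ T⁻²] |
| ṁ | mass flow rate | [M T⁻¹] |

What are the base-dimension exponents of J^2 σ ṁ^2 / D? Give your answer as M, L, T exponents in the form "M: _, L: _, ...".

Collect each base-dimension exponent across the product:
  M: −(0) + 2·(1) + (1) + 2·(1) = 5
  L: −(1) + 2·(2) + (-1) + 2·(0) = 2
  T: −(0) + 2·(0) + (-2) + 2·(-1) = -4
So the dimensions are [M⁵ L² T⁻⁴].

M: 5, L: 2, T: -4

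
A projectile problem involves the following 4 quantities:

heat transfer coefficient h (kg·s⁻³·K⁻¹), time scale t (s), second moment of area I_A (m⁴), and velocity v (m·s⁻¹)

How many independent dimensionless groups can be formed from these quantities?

1

There are 4 variables and 4 base dimensions (M, L, T, Θ).
The dimension matrix has rank 3 (less than 4: the dimension vectors are linearly dependent).
Independent dimensionless groups: 4 − 3 = 1.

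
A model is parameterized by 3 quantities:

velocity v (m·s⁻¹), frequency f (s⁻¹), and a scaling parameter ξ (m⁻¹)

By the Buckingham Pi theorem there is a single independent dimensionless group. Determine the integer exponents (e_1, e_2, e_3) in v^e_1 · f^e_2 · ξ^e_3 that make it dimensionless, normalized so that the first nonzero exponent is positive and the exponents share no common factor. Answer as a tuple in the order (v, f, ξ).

(1, -1, 1)

L: e_1·(1) + e_2·(0) + e_3·(-1) = 0
T: e_1·(-1) + e_2·(-1) + e_3·(0) = 0
Solving this homogeneous linear system for the smallest-integer solution (first nonzero entry positive) gives (1, -1, 1).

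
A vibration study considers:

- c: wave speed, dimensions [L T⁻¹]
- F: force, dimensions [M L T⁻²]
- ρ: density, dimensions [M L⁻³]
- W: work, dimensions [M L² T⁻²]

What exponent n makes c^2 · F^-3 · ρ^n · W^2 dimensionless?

Balance the M exponent: (1)·n from ρ, plus 2·(0) − 3·(1) + 2·(1) = -1 from the rest, must sum to zero.
n − 1 = 0, so n = 1.

1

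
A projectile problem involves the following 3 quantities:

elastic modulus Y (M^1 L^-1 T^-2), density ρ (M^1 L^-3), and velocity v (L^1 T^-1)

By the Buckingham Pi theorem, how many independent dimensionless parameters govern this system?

1

There are 3 variables and 3 base dimensions (M, L, T).
The dimension matrix has rank 2 (less than 3: the dimension vectors are linearly dependent).
Independent dimensionless groups: 3 − 2 = 1.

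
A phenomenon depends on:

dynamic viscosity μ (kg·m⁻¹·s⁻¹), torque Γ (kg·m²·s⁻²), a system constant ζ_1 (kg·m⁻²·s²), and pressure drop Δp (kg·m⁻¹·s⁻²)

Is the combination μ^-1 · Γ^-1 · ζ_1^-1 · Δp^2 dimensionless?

no

Sum the exponent of each base dimension across the product:
  M: −[μ]_M − [Γ]_M − [ζ_1]_M + 2·[Δp]_M = −(1) − (1) − (1) + 2·(1) = -1
  L: −[μ]_L − [Γ]_L − [ζ_1]_L + 2·[Δp]_L = −(-1) − (2) − (-2) + 2·(-1) = -1
  T: −[μ]_T − [Γ]_T − [ζ_1]_T + 2·[Δp]_T = −(-1) − (-2) − (2) + 2·(-2) = -3
Net dimensions [M⁻¹ L⁻¹ T⁻³] ≠ [1] — not dimensionless.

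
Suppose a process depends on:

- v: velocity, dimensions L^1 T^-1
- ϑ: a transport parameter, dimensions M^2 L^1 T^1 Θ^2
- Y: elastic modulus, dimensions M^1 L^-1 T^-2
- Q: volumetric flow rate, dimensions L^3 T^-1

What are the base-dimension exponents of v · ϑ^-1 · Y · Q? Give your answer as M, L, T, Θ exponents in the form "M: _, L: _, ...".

M: -1, L: 2, T: -5, Θ: -2

Collect each base-dimension exponent across the product:
  M: (0) − (2) + (1) + (0) = -1
  L: (1) − (1) + (-1) + (3) = 2
  T: (-1) − (1) + (-2) + (-1) = -5
  Θ: (0) − (2) + (0) + (0) = -2
So the dimensions are [M⁻¹ L² T⁻⁵ Θ⁻²].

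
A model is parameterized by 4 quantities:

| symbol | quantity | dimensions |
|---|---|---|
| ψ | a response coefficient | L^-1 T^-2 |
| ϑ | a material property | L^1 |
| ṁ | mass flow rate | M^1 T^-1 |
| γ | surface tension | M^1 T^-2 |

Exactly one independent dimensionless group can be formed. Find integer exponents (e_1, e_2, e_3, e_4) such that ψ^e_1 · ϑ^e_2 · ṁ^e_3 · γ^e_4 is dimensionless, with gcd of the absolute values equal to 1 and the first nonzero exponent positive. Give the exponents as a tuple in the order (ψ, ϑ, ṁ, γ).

(1, 1, 2, -2)

M: e_1·(0) + e_2·(0) + e_3·(1) + e_4·(1) = 0
L: e_1·(-1) + e_2·(1) + e_3·(0) + e_4·(0) = 0
T: e_1·(-2) + e_2·(0) + e_3·(-1) + e_4·(-2) = 0
Solving this homogeneous linear system for the smallest-integer solution (first nonzero entry positive) gives (1, 1, 2, -2).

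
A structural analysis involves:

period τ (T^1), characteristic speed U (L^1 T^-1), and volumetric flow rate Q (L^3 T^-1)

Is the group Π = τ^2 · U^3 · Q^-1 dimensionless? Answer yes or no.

Sum the exponent of each base dimension across the product:
  L: 2·[τ]_L + 3·[U]_L − [Q]_L = 2·(0) + 3·(1) − (3) = 0
  T: 2·[τ]_T + 3·[U]_T − [Q]_T = 2·(1) + 3·(-1) − (-1) = 0
All base exponents vanish — dimensionless.

yes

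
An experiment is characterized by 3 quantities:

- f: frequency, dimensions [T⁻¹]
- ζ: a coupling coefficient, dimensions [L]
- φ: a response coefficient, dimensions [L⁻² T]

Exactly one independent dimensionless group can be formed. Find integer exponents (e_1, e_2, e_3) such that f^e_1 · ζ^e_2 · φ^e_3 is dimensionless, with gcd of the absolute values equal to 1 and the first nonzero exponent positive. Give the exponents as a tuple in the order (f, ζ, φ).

(1, 2, 1)

L: e_1·(0) + e_2·(1) + e_3·(-2) = 0
T: e_1·(-1) + e_2·(0) + e_3·(1) = 0
Solving this homogeneous linear system for the smallest-integer solution (first nonzero entry positive) gives (1, 2, 1).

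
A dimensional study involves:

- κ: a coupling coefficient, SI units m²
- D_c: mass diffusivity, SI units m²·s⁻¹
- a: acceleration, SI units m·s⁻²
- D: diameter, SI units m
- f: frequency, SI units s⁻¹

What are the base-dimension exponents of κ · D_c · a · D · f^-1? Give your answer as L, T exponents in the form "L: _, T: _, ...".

Collect each base-dimension exponent across the product:
  L: (2) + (2) + (1) + (1) − (0) = 6
  T: (0) + (-1) + (-2) + (0) − (-1) = -2
So the dimensions are [L⁶ T⁻²].

L: 6, T: -2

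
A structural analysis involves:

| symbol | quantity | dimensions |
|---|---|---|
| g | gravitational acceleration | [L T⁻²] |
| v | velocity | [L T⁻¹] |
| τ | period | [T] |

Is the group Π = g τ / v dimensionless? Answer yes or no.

yes

Sum the exponent of each base dimension across the product:
  L: [g]_L − [v]_L + [τ]_L = (1) − (1) + (0) = 0
  T: [g]_T − [v]_T + [τ]_T = (-2) − (-1) + (1) = 0
All base exponents vanish — dimensionless.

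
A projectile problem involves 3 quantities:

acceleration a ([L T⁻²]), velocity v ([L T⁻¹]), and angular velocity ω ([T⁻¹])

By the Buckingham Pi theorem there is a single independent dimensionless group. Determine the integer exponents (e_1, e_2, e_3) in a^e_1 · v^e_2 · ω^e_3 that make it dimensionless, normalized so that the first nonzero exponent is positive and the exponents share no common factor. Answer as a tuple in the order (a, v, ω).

(1, -1, -1)

L: e_1·(1) + e_2·(1) + e_3·(0) = 0
T: e_1·(-2) + e_2·(-1) + e_3·(-1) = 0
Solving this homogeneous linear system for the smallest-integer solution (first nonzero entry positive) gives (1, -1, -1).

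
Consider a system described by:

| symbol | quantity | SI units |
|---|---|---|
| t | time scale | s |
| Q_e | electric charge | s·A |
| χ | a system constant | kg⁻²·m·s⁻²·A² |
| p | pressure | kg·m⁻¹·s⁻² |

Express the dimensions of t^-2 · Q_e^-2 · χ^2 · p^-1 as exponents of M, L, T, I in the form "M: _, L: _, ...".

M: -5, L: 3, T: -6, I: 2

Collect each base-dimension exponent across the product:
  M: −2·(0) − 2·(0) + 2·(-2) − (1) = -5
  L: −2·(0) − 2·(0) + 2·(1) − (-1) = 3
  T: −2·(1) − 2·(1) + 2·(-2) − (-2) = -6
  I: −2·(0) − 2·(1) + 2·(2) − (0) = 2
So the dimensions are [M⁻⁵ L³ T⁻⁶ I²].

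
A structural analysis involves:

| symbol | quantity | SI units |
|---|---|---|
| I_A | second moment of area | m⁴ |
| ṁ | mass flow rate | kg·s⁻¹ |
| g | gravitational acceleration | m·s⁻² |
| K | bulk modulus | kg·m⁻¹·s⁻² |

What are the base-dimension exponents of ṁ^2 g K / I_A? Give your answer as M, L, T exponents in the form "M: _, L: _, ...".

M: 3, L: -4, T: -6

Collect each base-dimension exponent across the product:
  M: −(0) + 2·(1) + (0) + (1) = 3
  L: −(4) + 2·(0) + (1) + (-1) = -4
  T: −(0) + 2·(-1) + (-2) + (-2) = -6
So the dimensions are [M³ L⁻⁴ T⁻⁶].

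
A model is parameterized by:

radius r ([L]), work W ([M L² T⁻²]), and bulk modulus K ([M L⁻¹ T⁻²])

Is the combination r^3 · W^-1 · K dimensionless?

Sum the exponent of each base dimension across the product:
  M: 3·[r]_M − [W]_M + [K]_M = 3·(0) − (1) + (1) = 0
  L: 3·[r]_L − [W]_L + [K]_L = 3·(1) − (2) + (-1) = 0
  T: 3·[r]_T − [W]_T + [K]_T = 3·(0) − (-2) + (-2) = 0
All base exponents vanish — dimensionless.

yes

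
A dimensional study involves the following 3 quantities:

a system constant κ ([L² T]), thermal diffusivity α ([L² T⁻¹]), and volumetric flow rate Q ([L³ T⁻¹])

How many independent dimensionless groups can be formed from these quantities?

There are 3 variables and 2 base dimensions (L, T).
The dimension matrix has rank 2.
Independent dimensionless groups: 3 − 2 = 1.

1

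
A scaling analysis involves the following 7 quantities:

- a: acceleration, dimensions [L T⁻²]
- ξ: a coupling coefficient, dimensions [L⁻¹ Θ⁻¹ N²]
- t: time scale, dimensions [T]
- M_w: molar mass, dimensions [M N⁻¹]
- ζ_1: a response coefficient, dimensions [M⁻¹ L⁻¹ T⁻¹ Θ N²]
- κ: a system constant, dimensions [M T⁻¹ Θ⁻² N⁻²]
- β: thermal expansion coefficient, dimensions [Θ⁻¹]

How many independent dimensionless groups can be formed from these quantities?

2

There are 7 variables and 5 base dimensions (M, L, T, Θ, N).
The dimension matrix has rank 5.
Independent dimensionless groups: 7 − 5 = 2.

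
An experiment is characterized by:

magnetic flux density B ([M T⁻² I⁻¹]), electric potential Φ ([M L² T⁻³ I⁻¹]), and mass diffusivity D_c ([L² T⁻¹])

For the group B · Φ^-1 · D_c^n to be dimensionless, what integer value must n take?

Balance the L exponent: (2)·n from D_c, plus (0) − (2) = -2 from the rest, must sum to zero.
2n − 2 = 0, so n = 1.

1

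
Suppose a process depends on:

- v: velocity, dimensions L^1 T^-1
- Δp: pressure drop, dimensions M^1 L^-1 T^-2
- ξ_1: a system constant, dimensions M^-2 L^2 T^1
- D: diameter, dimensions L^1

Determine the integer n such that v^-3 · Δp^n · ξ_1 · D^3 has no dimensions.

Balance the M exponent: (1)·n from Δp, plus −3·(0) + (-2) + 3·(0) = -2 from the rest, must sum to zero.
n − 2 = 0, so n = 2.

2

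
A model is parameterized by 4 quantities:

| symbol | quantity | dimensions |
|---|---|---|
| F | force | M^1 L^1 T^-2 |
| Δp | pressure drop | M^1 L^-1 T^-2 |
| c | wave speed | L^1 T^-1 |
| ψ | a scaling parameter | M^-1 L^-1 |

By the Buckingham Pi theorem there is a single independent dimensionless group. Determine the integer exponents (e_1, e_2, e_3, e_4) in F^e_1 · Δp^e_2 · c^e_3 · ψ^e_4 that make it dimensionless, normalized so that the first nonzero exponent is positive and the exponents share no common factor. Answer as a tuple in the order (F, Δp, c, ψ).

(2, -1, -2, 1)

M: e_1·(1) + e_2·(1) + e_3·(0) + e_4·(-1) = 0
L: e_1·(1) + e_2·(-1) + e_3·(1) + e_4·(-1) = 0
T: e_1·(-2) + e_2·(-2) + e_3·(-1) + e_4·(0) = 0
Solving this homogeneous linear system for the smallest-integer solution (first nonzero entry positive) gives (2, -1, -2, 1).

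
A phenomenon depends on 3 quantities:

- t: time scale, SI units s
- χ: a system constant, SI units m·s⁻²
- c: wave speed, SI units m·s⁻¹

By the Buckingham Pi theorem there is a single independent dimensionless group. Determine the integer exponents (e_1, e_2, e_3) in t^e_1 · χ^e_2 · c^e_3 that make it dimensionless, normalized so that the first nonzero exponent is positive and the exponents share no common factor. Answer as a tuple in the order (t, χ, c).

L: e_1·(0) + e_2·(1) + e_3·(1) = 0
T: e_1·(1) + e_2·(-2) + e_3·(-1) = 0
Solving this homogeneous linear system for the smallest-integer solution (first nonzero entry positive) gives (1, 1, -1).

(1, 1, -1)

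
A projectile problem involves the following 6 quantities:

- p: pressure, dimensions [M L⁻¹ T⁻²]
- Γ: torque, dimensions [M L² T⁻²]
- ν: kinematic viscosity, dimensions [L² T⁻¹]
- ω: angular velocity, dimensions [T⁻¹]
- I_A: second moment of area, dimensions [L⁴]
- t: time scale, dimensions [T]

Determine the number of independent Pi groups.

There are 6 variables and 3 base dimensions (M, L, T).
The dimension matrix has rank 3.
Independent dimensionless groups: 6 − 3 = 3.

3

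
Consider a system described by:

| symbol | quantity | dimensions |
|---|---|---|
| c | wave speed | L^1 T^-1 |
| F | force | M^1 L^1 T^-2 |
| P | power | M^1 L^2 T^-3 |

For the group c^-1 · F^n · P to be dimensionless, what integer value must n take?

-1

Balance the M exponent: (1)·n from F, plus −(0) + (1) = 1 from the rest, must sum to zero.
n + 1 = 0, so n = -1.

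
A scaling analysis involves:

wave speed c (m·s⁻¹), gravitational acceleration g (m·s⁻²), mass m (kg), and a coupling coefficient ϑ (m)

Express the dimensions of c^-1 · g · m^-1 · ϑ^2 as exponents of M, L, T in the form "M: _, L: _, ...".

Collect each base-dimension exponent across the product:
  M: −(0) + (0) − (1) + 2·(0) = -1
  L: −(1) + (1) − (0) + 2·(1) = 2
  T: −(-1) + (-2) − (0) + 2·(0) = -1
So the dimensions are [M⁻¹ L² T⁻¹].

M: -1, L: 2, T: -1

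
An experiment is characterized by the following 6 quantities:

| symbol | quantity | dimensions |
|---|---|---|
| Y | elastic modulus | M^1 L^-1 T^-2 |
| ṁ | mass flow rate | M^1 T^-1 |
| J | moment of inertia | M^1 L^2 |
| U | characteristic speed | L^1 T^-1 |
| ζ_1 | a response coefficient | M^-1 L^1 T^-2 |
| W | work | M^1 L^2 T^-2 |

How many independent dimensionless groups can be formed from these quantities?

There are 6 variables and 3 base dimensions (M, L, T).
The dimension matrix has rank 3.
Independent dimensionless groups: 6 − 3 = 3.

3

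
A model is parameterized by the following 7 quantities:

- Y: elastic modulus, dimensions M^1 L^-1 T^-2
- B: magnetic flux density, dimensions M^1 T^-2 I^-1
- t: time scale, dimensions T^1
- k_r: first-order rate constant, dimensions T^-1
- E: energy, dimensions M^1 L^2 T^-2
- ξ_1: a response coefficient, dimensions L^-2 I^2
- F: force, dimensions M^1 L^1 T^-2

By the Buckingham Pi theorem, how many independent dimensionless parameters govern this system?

There are 7 variables and 4 base dimensions (M, L, T, I).
The dimension matrix has rank 4.
Independent dimensionless groups: 7 − 4 = 3.

3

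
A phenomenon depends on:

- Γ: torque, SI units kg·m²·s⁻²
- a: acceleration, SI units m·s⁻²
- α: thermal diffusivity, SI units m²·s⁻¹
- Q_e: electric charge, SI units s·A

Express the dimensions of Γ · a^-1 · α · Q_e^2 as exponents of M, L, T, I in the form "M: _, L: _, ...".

Collect each base-dimension exponent across the product:
  M: (1) − (0) + (0) + 2·(0) = 1
  L: (2) − (1) + (2) + 2·(0) = 3
  T: (-2) − (-2) + (-1) + 2·(1) = 1
  I: (0) − (0) + (0) + 2·(1) = 2
So the dimensions are [M L³ T I²].

M: 1, L: 3, T: 1, I: 2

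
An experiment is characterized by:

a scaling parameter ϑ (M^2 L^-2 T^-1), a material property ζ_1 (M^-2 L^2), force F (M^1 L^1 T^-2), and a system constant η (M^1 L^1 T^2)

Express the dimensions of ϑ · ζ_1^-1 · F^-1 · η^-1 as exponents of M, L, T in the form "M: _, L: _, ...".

M: 2, L: -6, T: -1

Collect each base-dimension exponent across the product:
  M: (2) − (-2) − (1) − (1) = 2
  L: (-2) − (2) − (1) − (1) = -6
  T: (-1) − (0) − (-2) − (2) = -1
So the dimensions are [M² L⁻⁶ T⁻¹].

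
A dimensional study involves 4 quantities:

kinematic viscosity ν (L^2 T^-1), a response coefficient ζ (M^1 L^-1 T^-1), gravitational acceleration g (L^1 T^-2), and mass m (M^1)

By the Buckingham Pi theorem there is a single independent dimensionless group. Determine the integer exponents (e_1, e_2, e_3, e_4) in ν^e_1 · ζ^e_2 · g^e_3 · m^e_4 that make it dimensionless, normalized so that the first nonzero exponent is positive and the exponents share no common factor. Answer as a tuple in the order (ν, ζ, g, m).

(1, 1, -1, -1)

M: e_1·(0) + e_2·(1) + e_3·(0) + e_4·(1) = 0
L: e_1·(2) + e_2·(-1) + e_3·(1) + e_4·(0) = 0
T: e_1·(-1) + e_2·(-1) + e_3·(-2) + e_4·(0) = 0
Solving this homogeneous linear system for the smallest-integer solution (first nonzero entry positive) gives (1, 1, -1, -1).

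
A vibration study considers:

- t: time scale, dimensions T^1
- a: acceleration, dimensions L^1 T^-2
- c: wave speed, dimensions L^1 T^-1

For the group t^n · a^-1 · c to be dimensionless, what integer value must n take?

-1

Balance the T exponent: (1)·n from t, plus −(-2) + (-1) = 1 from the rest, must sum to zero.
n + 1 = 0, so n = -1.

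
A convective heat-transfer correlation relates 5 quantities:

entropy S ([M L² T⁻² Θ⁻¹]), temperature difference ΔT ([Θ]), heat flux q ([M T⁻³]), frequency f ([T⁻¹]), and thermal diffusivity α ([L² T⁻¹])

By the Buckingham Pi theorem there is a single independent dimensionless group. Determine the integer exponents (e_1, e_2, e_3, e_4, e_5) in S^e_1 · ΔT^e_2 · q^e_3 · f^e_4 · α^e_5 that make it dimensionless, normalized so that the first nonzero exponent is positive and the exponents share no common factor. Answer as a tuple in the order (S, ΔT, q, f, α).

(1, 1, -1, 2, -1)

M: e_1·(1) + e_2·(0) + e_3·(1) + e_4·(0) + e_5·(0) = 0
L: e_1·(2) + e_2·(0) + e_3·(0) + e_4·(0) + e_5·(2) = 0
T: e_1·(-2) + e_2·(0) + e_3·(-3) + e_4·(-1) + e_5·(-1) = 0
Θ: e_1·(-1) + e_2·(1) + e_3·(0) + e_4·(0) + e_5·(0) = 0
Solving this homogeneous linear system for the smallest-integer solution (first nonzero entry positive) gives (1, 1, -1, 2, -1).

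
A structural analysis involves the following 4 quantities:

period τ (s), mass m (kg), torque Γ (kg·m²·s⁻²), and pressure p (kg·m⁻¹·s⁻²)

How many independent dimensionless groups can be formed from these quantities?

There are 4 variables and 3 base dimensions (M, L, T).
The dimension matrix has rank 3.
Independent dimensionless groups: 4 − 3 = 1.

1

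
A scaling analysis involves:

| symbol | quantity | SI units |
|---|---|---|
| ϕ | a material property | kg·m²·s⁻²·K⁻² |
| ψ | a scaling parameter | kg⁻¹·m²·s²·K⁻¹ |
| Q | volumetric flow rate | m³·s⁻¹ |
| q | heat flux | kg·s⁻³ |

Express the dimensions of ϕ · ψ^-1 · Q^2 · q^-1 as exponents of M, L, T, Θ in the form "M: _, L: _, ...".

M: 1, L: 6, T: -3, Θ: -1

Collect each base-dimension exponent across the product:
  M: (1) − (-1) + 2·(0) − (1) = 1
  L: (2) − (2) + 2·(3) − (0) = 6
  T: (-2) − (2) + 2·(-1) − (-3) = -3
  Θ: (-2) − (-1) + 2·(0) − (0) = -1
So the dimensions are [M L⁶ T⁻³ Θ⁻¹].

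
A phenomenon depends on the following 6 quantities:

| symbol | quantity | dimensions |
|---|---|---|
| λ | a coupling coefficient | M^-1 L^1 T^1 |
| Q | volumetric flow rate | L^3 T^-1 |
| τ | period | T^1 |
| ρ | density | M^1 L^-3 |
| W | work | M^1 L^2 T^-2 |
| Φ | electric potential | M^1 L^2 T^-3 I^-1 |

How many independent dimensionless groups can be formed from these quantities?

2

There are 6 variables and 4 base dimensions (M, L, T, I).
The dimension matrix has rank 4.
Independent dimensionless groups: 6 − 4 = 2.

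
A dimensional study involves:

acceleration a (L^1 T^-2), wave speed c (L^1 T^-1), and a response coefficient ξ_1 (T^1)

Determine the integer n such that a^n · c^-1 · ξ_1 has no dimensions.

Balance the L exponent: (1)·n from a, plus −(1) + (0) = -1 from the rest, must sum to zero.
n − 1 = 0, so n = 1.

1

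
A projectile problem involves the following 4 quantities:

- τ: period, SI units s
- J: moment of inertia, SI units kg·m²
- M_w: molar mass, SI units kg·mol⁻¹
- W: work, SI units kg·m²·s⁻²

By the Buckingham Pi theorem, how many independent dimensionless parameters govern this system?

There are 4 variables and 4 base dimensions (M, L, T, N).
The dimension matrix has rank 3 (less than 4: the dimension vectors are linearly dependent).
Independent dimensionless groups: 4 − 3 = 1.

1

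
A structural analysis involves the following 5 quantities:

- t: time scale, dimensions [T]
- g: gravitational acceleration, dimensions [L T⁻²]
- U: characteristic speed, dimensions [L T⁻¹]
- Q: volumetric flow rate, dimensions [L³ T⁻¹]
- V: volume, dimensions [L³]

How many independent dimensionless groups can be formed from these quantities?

3

There are 5 variables and 2 base dimensions (L, T).
The dimension matrix has rank 2.
Independent dimensionless groups: 5 − 2 = 3.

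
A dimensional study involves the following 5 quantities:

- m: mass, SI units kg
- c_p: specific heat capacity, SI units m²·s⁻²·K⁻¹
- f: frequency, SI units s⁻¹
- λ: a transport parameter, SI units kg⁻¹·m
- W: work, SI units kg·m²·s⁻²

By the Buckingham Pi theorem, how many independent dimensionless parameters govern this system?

There are 5 variables and 4 base dimensions (M, L, T, Θ).
The dimension matrix has rank 4.
Independent dimensionless groups: 5 − 4 = 1.

1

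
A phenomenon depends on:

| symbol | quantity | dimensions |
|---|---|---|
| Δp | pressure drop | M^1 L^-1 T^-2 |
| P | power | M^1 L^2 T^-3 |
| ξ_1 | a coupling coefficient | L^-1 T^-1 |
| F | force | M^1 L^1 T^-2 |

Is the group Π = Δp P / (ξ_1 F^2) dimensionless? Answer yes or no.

Sum the exponent of each base dimension across the product:
  M: [Δp]_M + [P]_M − [ξ_1]_M − 2·[F]_M = (1) + (1) − (0) − 2·(1) = 0
  L: [Δp]_L + [P]_L − [ξ_1]_L − 2·[F]_L = (-1) + (2) − (-1) − 2·(1) = 0
  T: [Δp]_T + [P]_T − [ξ_1]_T − 2·[F]_T = (-2) + (-3) − (-1) − 2·(-2) = 0
All base exponents vanish — dimensionless.

yes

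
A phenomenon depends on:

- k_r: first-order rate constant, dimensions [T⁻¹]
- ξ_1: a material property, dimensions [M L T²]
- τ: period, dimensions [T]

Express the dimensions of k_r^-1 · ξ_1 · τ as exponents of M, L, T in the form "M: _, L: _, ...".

Collect each base-dimension exponent across the product:
  M: −(0) + (1) + (0) = 1
  L: −(0) + (1) + (0) = 1
  T: −(-1) + (2) + (1) = 4
So the dimensions are [M L T⁴].

M: 1, L: 1, T: 4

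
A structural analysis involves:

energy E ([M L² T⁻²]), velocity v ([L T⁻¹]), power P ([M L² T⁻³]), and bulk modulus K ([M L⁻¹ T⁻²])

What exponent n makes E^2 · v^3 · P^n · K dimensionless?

Balance the M exponent: (1)·n from P, plus 2·(1) + 3·(0) + (1) = 3 from the rest, must sum to zero.
n + 3 = 0, so n = -3.

-3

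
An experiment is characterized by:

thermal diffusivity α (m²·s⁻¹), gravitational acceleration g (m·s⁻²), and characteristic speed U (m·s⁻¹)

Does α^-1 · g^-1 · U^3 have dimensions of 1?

Sum the exponent of each base dimension across the product:
  M: −[α]_M − [g]_M + 3·[U]_M = −(0) − (0) + 3·(0) = 0
  L: −[α]_L − [g]_L + 3·[U]_L = −(2) − (1) + 3·(1) = 0
  T: −[α]_T − [g]_T + 3·[U]_T = −(-1) − (-2) + 3·(-1) = 0
All base exponents vanish — dimensionless.

yes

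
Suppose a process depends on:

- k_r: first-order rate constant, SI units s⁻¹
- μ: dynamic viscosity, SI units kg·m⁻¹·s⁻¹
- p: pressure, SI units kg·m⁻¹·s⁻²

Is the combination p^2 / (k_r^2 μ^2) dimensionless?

yes

Sum the exponent of each base dimension across the product:
  M: −2·[k_r]_M − 2·[μ]_M + 2·[p]_M = −2·(0) − 2·(1) + 2·(1) = 0
  L: −2·[k_r]_L − 2·[μ]_L + 2·[p]_L = −2·(0) − 2·(-1) + 2·(-1) = 0
  T: −2·[k_r]_T − 2·[μ]_T + 2·[p]_T = −2·(-1) − 2·(-1) + 2·(-2) = 0
All base exponents vanish — dimensionless.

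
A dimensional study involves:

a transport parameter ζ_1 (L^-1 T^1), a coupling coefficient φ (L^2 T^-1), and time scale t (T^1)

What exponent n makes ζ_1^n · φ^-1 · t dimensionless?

-2

Balance the L exponent: (-1)·n from ζ_1, plus −(2) + (0) = -2 from the rest, must sum to zero.
−n − 2 = 0, so n = -2.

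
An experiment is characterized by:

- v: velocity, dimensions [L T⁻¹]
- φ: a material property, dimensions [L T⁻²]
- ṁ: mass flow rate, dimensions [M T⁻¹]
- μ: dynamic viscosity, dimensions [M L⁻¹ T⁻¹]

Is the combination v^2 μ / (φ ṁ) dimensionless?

Sum the exponent of each base dimension across the product:
  M: 2·[v]_M − [φ]_M − [ṁ]_M + [μ]_M = 2·(0) − (0) − (1) + (1) = 0
  L: 2·[v]_L − [φ]_L − [ṁ]_L + [μ]_L = 2·(1) − (1) − (0) + (-1) = 0
  T: 2·[v]_T − [φ]_T − [ṁ]_T + [μ]_T = 2·(-1) − (-2) − (-1) + (-1) = 0
  Θ: 2·[v]_Θ − [φ]_Θ − [ṁ]_Θ + [μ]_Θ = 2·(0) − (0) − (0) + (0) = 0
All base exponents vanish — dimensionless.

yes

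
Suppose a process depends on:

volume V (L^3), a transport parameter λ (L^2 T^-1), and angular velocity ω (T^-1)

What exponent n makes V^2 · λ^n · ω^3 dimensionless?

Balance the L exponent: (2)·n from λ, plus 2·(3) + 3·(0) = 6 from the rest, must sum to zero.
2n + 6 = 0, so n = -3.

-3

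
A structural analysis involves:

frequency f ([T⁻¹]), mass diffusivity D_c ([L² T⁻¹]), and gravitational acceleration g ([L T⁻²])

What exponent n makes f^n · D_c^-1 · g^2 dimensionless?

Balance the T exponent: (-1)·n from f, plus −(-1) + 2·(-2) = -3 from the rest, must sum to zero.
−n − 3 = 0, so n = -3.

-3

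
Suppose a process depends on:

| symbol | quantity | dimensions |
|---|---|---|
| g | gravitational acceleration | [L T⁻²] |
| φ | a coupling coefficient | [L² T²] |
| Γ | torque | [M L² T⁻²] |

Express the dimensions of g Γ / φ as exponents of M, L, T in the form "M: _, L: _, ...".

Collect each base-dimension exponent across the product:
  M: (0) − (0) + (1) = 1
  L: (1) − (2) + (2) = 1
  T: (-2) − (2) + (-2) = -6
So the dimensions are [M L T⁻⁶].

M: 1, L: 1, T: -6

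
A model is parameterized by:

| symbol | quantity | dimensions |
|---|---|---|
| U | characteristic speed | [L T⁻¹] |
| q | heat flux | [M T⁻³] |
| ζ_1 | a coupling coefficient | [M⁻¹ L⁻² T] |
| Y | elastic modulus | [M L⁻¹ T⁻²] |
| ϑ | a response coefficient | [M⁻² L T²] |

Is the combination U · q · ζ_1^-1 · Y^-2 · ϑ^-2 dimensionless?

no

Sum the exponent of each base dimension across the product:
  M: [U]_M + [q]_M − [ζ_1]_M − 2·[Y]_M − 2·[ϑ]_M = (0) + (1) − (-1) − 2·(1) − 2·(-2) = 4
  L: [U]_L + [q]_L − [ζ_1]_L − 2·[Y]_L − 2·[ϑ]_L = (1) + (0) − (-2) − 2·(-1) − 2·(1) = 3
  T: [U]_T + [q]_T − [ζ_1]_T − 2·[Y]_T − 2·[ϑ]_T = (-1) + (-3) − (1) − 2·(-2) − 2·(2) = -5
Net dimensions [M⁴ L³ T⁻⁵] ≠ [1] — not dimensionless.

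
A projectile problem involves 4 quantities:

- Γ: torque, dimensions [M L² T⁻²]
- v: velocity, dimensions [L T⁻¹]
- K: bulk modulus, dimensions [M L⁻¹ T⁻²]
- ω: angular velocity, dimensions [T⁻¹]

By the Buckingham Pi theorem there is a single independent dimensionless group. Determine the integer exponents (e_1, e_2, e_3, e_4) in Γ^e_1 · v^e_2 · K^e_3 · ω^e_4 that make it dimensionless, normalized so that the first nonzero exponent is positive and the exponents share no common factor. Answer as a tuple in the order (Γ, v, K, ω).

M: e_1·(1) + e_2·(0) + e_3·(1) + e_4·(0) = 0
L: e_1·(2) + e_2·(1) + e_3·(-1) + e_4·(0) = 0
T: e_1·(-2) + e_2·(-1) + e_3·(-2) + e_4·(-1) = 0
Solving this homogeneous linear system for the smallest-integer solution (first nonzero entry positive) gives (1, -3, -1, 3).

(1, -3, -1, 3)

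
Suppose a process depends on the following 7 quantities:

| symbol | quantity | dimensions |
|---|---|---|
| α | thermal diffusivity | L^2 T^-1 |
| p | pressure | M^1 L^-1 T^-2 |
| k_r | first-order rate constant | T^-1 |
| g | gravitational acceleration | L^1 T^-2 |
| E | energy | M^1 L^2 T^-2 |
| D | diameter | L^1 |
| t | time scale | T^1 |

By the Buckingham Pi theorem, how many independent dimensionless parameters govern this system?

There are 7 variables and 3 base dimensions (M, L, T).
The dimension matrix has rank 3.
Independent dimensionless groups: 7 − 3 = 4.

4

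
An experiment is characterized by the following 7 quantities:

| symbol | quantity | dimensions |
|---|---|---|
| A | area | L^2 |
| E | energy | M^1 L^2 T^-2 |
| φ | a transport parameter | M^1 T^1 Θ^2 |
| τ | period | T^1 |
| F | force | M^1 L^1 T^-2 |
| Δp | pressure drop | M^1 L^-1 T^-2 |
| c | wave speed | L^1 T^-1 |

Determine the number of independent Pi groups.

There are 7 variables and 4 base dimensions (M, L, T, Θ).
The dimension matrix has rank 4.
Independent dimensionless groups: 7 − 4 = 3.

3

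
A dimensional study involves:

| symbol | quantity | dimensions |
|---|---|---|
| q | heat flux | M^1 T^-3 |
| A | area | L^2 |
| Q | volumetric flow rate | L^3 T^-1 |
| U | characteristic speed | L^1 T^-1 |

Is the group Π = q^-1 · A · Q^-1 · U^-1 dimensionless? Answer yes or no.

Sum the exponent of each base dimension across the product:
  M: −[q]_M + [A]_M − [Q]_M − [U]_M = −(1) + (0) − (0) − (0) = -1
  L: −[q]_L + [A]_L − [Q]_L − [U]_L = −(0) + (2) − (3) − (1) = -2
  T: −[q]_T + [A]_T − [Q]_T − [U]_T = −(-3) + (0) − (-1) − (-1) = 5
Net dimensions [M⁻¹ L⁻² T⁵] ≠ [1] — not dimensionless.

no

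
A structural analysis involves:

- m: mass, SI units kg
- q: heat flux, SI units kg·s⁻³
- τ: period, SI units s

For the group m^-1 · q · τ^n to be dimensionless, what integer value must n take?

3

Balance the T exponent: (1)·n from τ, plus −(0) + (-3) = -3 from the rest, must sum to zero.
n − 3 = 0, so n = 3.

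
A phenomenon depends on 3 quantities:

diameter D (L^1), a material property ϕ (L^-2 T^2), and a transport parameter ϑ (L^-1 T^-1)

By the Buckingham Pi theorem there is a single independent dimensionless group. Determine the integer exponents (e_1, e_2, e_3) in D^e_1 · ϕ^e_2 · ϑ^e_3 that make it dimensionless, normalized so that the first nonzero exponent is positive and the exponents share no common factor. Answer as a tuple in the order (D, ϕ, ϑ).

L: e_1·(1) + e_2·(-2) + e_3·(-1) = 0
T: e_1·(0) + e_2·(2) + e_3·(-1) = 0
Solving this homogeneous linear system for the smallest-integer solution (first nonzero entry positive) gives (4, 1, 2).

(4, 1, 2)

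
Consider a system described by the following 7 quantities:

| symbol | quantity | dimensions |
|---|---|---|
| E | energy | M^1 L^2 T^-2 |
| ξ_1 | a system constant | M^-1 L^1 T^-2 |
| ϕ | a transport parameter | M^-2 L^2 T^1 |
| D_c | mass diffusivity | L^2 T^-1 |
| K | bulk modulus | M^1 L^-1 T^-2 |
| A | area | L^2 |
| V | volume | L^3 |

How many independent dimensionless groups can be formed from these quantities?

There are 7 variables and 3 base dimensions (M, L, T).
The dimension matrix has rank 3.
Independent dimensionless groups: 7 − 3 = 4.

4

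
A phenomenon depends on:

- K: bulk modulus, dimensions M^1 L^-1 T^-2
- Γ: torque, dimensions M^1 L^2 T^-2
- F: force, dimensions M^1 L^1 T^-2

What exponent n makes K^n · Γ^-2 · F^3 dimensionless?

-1

Balance the M exponent: (1)·n from K, plus −2·(1) + 3·(1) = 1 from the rest, must sum to zero.
n + 1 = 0, so n = -1.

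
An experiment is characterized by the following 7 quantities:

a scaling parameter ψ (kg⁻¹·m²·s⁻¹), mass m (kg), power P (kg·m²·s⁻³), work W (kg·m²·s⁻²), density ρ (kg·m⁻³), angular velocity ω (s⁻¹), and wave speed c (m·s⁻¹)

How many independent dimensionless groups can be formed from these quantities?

There are 7 variables and 3 base dimensions (M, L, T).
The dimension matrix has rank 3.
Independent dimensionless groups: 7 − 3 = 4.

4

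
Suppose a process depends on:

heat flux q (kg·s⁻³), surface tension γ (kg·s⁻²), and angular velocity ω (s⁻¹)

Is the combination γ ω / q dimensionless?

Sum the exponent of each base dimension across the product:
  M: −[q]_M + [γ]_M + [ω]_M = −(1) + (1) + (0) = 0
  L: −[q]_L + [γ]_L + [ω]_L = −(0) + (0) + (0) = 0
  T: −[q]_T + [γ]_T + [ω]_T = −(-3) + (-2) + (-1) = 0
All base exponents vanish — dimensionless.

yes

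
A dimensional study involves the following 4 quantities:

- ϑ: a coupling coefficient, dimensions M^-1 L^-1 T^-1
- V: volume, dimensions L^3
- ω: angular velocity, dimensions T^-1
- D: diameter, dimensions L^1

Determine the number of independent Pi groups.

1

There are 4 variables and 3 base dimensions (M, L, T).
The dimension matrix has rank 3.
Independent dimensionless groups: 4 − 3 = 1.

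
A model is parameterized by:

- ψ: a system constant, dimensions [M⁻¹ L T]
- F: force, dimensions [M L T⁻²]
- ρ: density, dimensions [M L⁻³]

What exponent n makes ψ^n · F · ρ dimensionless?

Balance the M exponent: (-1)·n from ψ, plus (1) + (1) = 2 from the rest, must sum to zero.
−n + 2 = 0, so n = 2.

2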